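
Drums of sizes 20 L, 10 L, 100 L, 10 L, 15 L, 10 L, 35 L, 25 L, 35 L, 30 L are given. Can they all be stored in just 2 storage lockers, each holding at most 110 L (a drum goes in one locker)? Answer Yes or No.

No

Total = 290 L; ⌈290/110⌉ = 3.
At least 3 storage lockers are required, but only 2 are allowed.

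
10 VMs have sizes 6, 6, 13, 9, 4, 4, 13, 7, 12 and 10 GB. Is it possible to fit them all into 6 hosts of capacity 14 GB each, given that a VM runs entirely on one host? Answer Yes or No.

No

Total = 84 GB; ⌈84/14⌉ = 6.
The bound of 6 does not rule out 6, but exhaustive search shows no assignment into 6 hosts of capacity 14 GB exists — the minimum is 7.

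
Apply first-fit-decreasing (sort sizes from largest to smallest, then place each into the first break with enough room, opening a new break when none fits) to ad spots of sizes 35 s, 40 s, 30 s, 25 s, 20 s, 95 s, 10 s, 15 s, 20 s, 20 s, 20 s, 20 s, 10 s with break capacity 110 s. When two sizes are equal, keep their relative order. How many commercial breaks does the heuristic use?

4

Sorted descending: 95, 40, 35, 30, 25, 20, 20, 20, 20, 20, 15, 10, 10.
  95 → break 1 (new)  [load 95/110]
  40 → break 2 (new)  [load 40/110]
  35 → break 2  [load 75/110]
  30 → break 2  [load 105/110]
  25 → break 3 (new)  [load 25/110]
  20 → break 3  [load 45/110]
  20 → break 3  [load 65/110]
  20 → break 3  [load 85/110]
  20 → break 3  [load 105/110]
  20 → break 4 (new)  [load 20/110]
  15 → break 1  [load 110/110]
  10 → break 4  [load 30/110]
  10 → break 4  [load 40/110]
4 commercial breaks opened.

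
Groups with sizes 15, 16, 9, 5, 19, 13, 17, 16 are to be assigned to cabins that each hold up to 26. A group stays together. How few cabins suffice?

6

Total = 19 + 17 + 16 + 16 + 15 + 13 + 9 + 5 = 110.
Lower bound: ⌈110/26⌉ = 5 cabins.
A packing using 6 cabins:
  cabin 1: 19 + 5 = 24
  cabin 2: 17 + 9 = 26
  cabin 3: 16 = 16
  cabin 4: 16 = 16
  cabin 5: 15 = 15
  cabin 6: 13 = 13
No arrangement into 5 cabins stays within capacity, so 6 is optimal.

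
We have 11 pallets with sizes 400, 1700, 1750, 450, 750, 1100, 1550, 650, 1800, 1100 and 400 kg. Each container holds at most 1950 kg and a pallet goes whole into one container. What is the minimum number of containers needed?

Total = 1800 + 1750 + 1700 + 1550 + 1100 + 1100 + 750 + 650 + 450 + 400 + 400 = 11650 kg.
Lower bound: ⌈11650/1950⌉ = 6 containers.
A packing using 7 containers:
  container 1: 1800 = 1800
  container 2: 1750 = 1750
  container 3: 1700 = 1700
  container 4: 1550 + 400 = 1950
  container 5: 1100 + 750 = 1850
  container 6: 1100 + 650 = 1750
  container 7: 450 + 400 = 850
No arrangement into 6 containers stays within capacity, so 7 is optimal.

7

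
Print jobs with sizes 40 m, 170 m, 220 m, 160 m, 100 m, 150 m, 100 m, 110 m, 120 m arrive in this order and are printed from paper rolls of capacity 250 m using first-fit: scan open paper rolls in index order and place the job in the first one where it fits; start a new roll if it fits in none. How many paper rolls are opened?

  40 → roll 1 (new)  [load 40/250]
  170 → roll 1  [load 210/250]
  220 → roll 2 (new)  [load 220/250]
  160 → roll 3 (new)  [load 160/250]
  100 → roll 4 (new)  [load 100/250]
  150 → roll 4  [load 250/250]
  100 → roll 5 (new)  [load 100/250]
  110 → roll 5  [load 210/250]
  120 → roll 6 (new)  [load 120/250]
6 paper rolls opened.

6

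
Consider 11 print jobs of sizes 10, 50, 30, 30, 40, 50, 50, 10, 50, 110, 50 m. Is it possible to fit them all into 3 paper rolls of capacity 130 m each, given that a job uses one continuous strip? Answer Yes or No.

No

Total = 480 m; ⌈480/130⌉ = 4.
At least 4 paper rolls are required, but only 3 are allowed.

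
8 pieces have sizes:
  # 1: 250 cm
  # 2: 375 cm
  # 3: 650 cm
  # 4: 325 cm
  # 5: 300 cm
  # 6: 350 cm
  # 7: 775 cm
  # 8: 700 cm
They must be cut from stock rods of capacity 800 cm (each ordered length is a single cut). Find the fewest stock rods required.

6

Total = 775 + 700 + 650 + 375 + 350 + 325 + 300 + 250 = 3725 cm.
Lower bound: ⌈3725/800⌉ = 5 stock rods.
A packing using 6 stock rods:
  stock rod 1: 775 = 775
  stock rod 2: 700 = 700
  stock rod 3: 650 = 650
  stock rod 4: 375 + 350 = 725
  stock rod 5: 325 + 300 = 625
  stock rod 6: 250 = 250
No arrangement into 5 stock rods stays within capacity, so 6 is optimal.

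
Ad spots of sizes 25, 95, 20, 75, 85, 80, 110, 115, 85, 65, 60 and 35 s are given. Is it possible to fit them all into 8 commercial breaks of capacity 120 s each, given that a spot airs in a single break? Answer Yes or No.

No

Total = 850 s; ⌈850/120⌉ = 8.
The bound of 8 does not rule out 8, but exhaustive search shows no assignment into 8 commercial breaks of capacity 120 s exists — the minimum is 9.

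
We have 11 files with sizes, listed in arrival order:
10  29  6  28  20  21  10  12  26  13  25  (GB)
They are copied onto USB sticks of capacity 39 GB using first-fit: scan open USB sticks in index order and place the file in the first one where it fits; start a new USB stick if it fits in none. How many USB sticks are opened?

6

  10 → USB stick 1 (new)  [load 10/39]
  29 → USB stick 1  [load 39/39]
  6 → USB stick 2 (new)  [load 6/39]
  28 → USB stick 2  [load 34/39]
  20 → USB stick 3 (new)  [load 20/39]
  21 → USB stick 4 (new)  [load 21/39]
  10 → USB stick 3  [load 30/39]
  12 → USB stick 4  [load 33/39]
  26 → USB stick 5 (new)  [load 26/39]
  13 → USB stick 5  [load 39/39]
  25 → USB stick 6 (new)  [load 25/39]
6 USB sticks opened.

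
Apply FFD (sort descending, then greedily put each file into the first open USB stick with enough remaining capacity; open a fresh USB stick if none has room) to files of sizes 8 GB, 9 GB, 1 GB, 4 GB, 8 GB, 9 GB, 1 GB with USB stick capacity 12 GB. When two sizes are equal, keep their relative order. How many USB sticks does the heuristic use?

4

Sorted descending: 9, 9, 8, 8, 4, 1, 1.
  9 → USB stick 1 (new)  [load 9/12]
  9 → USB stick 2 (new)  [load 9/12]
  8 → USB stick 3 (new)  [load 8/12]
  8 → USB stick 4 (new)  [load 8/12]
  4 → USB stick 3  [load 12/12]
  1 → USB stick 1  [load 10/12]
  1 → USB stick 1  [load 11/12]
4 USB sticks opened.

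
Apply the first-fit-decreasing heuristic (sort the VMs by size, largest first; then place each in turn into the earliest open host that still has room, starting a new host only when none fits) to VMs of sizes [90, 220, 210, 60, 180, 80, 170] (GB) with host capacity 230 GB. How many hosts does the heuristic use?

5

Sorted descending: 220, 210, 180, 170, 90, 80, 60.
  220 → host 1 (new)  [load 220/230]
  210 → host 2 (new)  [load 210/230]
  180 → host 3 (new)  [load 180/230]
  170 → host 4 (new)  [load 170/230]
  90 → host 5 (new)  [load 90/230]
  80 → host 5  [load 170/230]
  60 → host 4  [load 230/230]
5 hosts opened.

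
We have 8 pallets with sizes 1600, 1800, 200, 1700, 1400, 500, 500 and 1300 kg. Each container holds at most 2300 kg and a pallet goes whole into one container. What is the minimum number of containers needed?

Total = 1800 + 1700 + 1600 + 1400 + 1300 + 500 + 500 + 200 = 9000 kg.
Lower bound: ⌈9000/2300⌉ = 4 containers.
Also, 5 pallets each exceed 1150 kg, and no two of those can share a container, so at least 5 containers are needed.
A packing using 5 containers:
  container 1: 1800 + 500 = 2300
  container 2: 1700 + 500 = 2200
  container 3: 1600 + 200 = 1800
  container 4: 1400 = 1400
  container 5: 1300 = 1300
This matches the lower bound, so 5 is optimal.

5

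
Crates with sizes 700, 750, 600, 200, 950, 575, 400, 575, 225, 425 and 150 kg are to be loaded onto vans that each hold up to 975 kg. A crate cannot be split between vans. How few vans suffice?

Total = 950 + 750 + 700 + 600 + 575 + 575 + 425 + 400 + 225 + 200 + 150 = 5550 kg.
Lower bound: ⌈5550/975⌉ = 6 vans.
A packing using 7 vans:
  van 1: 950 = 950
  van 2: 750 + 225 = 975
  van 3: 700 + 200 = 900
  van 4: 600 + 150 = 750
  van 5: 575 + 400 = 975
  van 6: 575 = 575
  van 7: 425 = 425
No arrangement into 6 vans stays within capacity, so 7 is optimal.

7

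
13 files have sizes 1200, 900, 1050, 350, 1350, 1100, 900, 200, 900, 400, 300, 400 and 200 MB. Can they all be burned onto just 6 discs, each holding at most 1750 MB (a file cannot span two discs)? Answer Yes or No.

No

Total = 9250 MB; ⌈9250/1750⌉ = 6.
7 files each exceed half the capacity and cannot share a disc, forcing at least 7 discs.
At least 7 discs are required, but only 6 are allowed.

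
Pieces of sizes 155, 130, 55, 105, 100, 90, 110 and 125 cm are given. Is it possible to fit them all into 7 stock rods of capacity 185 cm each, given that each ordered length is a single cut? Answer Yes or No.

Yes

A valid assignment using 7 stock rods:
  stock rod 1: 155 = 155
  stock rod 2: 130 + 55 = 185
  stock rod 3: 125 = 125
  stock rod 4: 110 = 110
  stock rod 5: 105 = 105
  stock rod 6: 100 = 100
  stock rod 7: 90 = 90
Every load is within 185 cm, so 7 stock rods suffice.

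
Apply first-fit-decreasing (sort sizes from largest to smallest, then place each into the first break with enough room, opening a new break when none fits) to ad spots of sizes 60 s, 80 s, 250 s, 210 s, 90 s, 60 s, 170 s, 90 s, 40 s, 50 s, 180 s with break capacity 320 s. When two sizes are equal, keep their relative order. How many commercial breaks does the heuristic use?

5

Sorted descending: 250, 210, 180, 170, 90, 90, 80, 60, 60, 50, 40.
  250 → break 1 (new)  [load 250/320]
  210 → break 2 (new)  [load 210/320]
  180 → break 3 (new)  [load 180/320]
  170 → break 4 (new)  [load 170/320]
  90 → break 2  [load 300/320]
  90 → break 3  [load 270/320]
  80 → break 4  [load 250/320]
  60 → break 1  [load 310/320]
  60 → break 4  [load 310/320]
  50 → break 3  [load 320/320]
  40 → break 5 (new)  [load 40/320]
5 commercial breaks opened.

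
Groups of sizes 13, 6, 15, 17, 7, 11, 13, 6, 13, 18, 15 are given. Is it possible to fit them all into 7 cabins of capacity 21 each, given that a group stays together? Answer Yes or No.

Total = 134; ⌈134/21⌉ = 7.
8 groups each exceed half the capacity and cannot share a cabin, forcing at least 8 cabins.
At least 8 cabins are required, but only 7 are allowed.

No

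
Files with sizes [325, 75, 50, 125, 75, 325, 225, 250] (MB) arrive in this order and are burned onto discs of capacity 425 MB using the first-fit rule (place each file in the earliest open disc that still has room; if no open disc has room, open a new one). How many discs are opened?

5

  325 → disc 1 (new)  [load 325/425]
  75 → disc 1  [load 400/425]
  50 → disc 2 (new)  [load 50/425]
  125 → disc 2  [load 175/425]
  75 → disc 2  [load 250/425]
  325 → disc 3 (new)  [load 325/425]
  225 → disc 4 (new)  [load 225/425]
  250 → disc 5 (new)  [load 250/425]
5 discs opened.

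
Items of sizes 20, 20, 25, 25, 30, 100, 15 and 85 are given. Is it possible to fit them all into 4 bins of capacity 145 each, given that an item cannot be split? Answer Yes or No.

A valid assignment using 3 bins:
  bin 1: 100 + 30 + 15 = 145
  bin 2: 85 + 25 + 25 = 135
  bin 3: 20 + 20 = 40
That uses only 3 ≤ 4, so 4 bins are enough.

Yes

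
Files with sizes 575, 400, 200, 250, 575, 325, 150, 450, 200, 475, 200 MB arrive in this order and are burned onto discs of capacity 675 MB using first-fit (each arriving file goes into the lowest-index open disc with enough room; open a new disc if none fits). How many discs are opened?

  575 → disc 1 (new)  [load 575/675]
  400 → disc 2 (new)  [load 400/675]
  200 → disc 2  [load 600/675]
  250 → disc 3 (new)  [load 250/675]
  575 → disc 4 (new)  [load 575/675]
  325 → disc 3  [load 575/675]
  150 → disc 5 (new)  [load 150/675]
  450 → disc 5  [load 600/675]
  200 → disc 6 (new)  [load 200/675]
  475 → disc 6  [load 675/675]
  200 → disc 7 (new)  [load 200/675]
7 discs opened.

7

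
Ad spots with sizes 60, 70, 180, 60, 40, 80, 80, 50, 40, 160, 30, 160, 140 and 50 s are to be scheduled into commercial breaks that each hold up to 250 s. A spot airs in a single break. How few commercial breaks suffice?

5

Total = 180 + 160 + 160 + 140 + 80 + 80 + 70 + 60 + 60 + 50 + 50 + 40 + 40 + 30 = 1200 s.
Lower bound: ⌈1200/250⌉ = 5 commercial breaks.
A packing using 5 commercial breaks:
  break 1: 180 + 70 = 250
  break 2: 160 + 80 = 240
  break 3: 160 + 80 = 240
  break 4: 140 + 60 + 50 = 250
  break 5: 60 + 50 + 40 + 40 + 30 = 220
This matches the lower bound, so 5 is optimal.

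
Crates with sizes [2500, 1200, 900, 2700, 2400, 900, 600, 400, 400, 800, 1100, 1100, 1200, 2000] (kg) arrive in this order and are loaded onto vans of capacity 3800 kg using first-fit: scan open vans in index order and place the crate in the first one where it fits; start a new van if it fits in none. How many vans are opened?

6

  2500 → van 1 (new)  [load 2500/3800]
  1200 → van 1  [load 3700/3800]
  900 → van 2 (new)  [load 900/3800]
  2700 → van 2  [load 3600/3800]
  2400 → van 3 (new)  [load 2400/3800]
  900 → van 3  [load 3300/3800]
  600 → van 4 (new)  [load 600/3800]
  400 → van 3  [load 3700/3800]
  400 → van 4  [load 1000/3800]
  800 → van 4  [load 1800/3800]
  1100 → van 4  [load 2900/3800]
  1100 → van 5 (new)  [load 1100/3800]
  1200 → van 5  [load 2300/3800]
  2000 → van 6 (new)  [load 2000/3800]
6 vans opened.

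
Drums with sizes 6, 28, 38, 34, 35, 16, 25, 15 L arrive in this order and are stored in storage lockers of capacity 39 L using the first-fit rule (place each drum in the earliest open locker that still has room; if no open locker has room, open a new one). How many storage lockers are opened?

  6 → locker 1 (new)  [load 6/39]
  28 → locker 1  [load 34/39]
  38 → locker 2 (new)  [load 38/39]
  34 → locker 3 (new)  [load 34/39]
  35 → locker 4 (new)  [load 35/39]
  16 → locker 5 (new)  [load 16/39]
  25 → locker 6 (new)  [load 25/39]
  15 → locker 5  [load 31/39]
6 storage lockers opened.

6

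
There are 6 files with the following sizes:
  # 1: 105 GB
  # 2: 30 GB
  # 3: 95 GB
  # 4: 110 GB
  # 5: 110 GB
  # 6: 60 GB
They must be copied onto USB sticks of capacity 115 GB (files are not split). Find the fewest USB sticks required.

Total = 110 + 110 + 105 + 95 + 60 + 30 = 510 GB.
Lower bound: ⌈510/115⌉ = 5 USB sticks.
A packing using 5 USB sticks:
  USB stick 1: 110 = 110
  USB stick 2: 110 = 110
  USB stick 3: 105 = 105
  USB stick 4: 95 = 95
  USB stick 5: 60 + 30 = 90
This matches the lower bound, so 5 is optimal.

5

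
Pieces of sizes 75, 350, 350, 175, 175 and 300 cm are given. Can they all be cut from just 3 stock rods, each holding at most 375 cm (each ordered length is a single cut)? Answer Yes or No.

No

Total = 1425 cm; ⌈1425/375⌉ = 4.
At least 4 stock rods are required, but only 3 are allowed.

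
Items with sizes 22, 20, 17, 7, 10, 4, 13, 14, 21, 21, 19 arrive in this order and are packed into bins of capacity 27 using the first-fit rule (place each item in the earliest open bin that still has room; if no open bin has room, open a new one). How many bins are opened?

  22 → bin 1 (new)  [load 22/27]
  20 → bin 2 (new)  [load 20/27]
  17 → bin 3 (new)  [load 17/27]
  7 → bin 2  [load 27/27]
  10 → bin 3  [load 27/27]
  4 → bin 1  [load 26/27]
  13 → bin 4 (new)  [load 13/27]
  14 → bin 4  [load 27/27]
  21 → bin 5 (new)  [load 21/27]
  21 → bin 6 (new)  [load 21/27]
  19 → bin 7 (new)  [load 19/27]
7 bins opened.

7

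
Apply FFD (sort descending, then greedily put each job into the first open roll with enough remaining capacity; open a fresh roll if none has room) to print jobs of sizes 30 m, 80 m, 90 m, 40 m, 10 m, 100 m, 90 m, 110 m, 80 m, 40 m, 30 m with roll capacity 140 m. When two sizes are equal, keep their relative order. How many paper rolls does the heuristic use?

6

Sorted descending: 110, 100, 90, 90, 80, 80, 40, 40, 30, 30, 10.
  110 → roll 1 (new)  [load 110/140]
  100 → roll 2 (new)  [load 100/140]
  90 → roll 3 (new)  [load 90/140]
  90 → roll 4 (new)  [load 90/140]
  80 → roll 5 (new)  [load 80/140]
  80 → roll 6 (new)  [load 80/140]
  40 → roll 2  [load 140/140]
  40 → roll 3  [load 130/140]
  30 → roll 1  [load 140/140]
  30 → roll 4  [load 120/140]
  10 → roll 3  [load 140/140]
6 paper rolls opened.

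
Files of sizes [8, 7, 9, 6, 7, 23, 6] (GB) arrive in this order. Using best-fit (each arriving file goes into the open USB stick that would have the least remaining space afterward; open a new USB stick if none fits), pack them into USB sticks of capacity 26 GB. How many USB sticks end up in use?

3

  8 → USB stick 1 (new)  [load 8/26]
  7 → USB stick 1  [load 15/26]
  9 → USB stick 1  [load 24/26]
  6 → USB stick 2 (new)  [load 6/26]
  7 → USB stick 2  [load 13/26]
  23 → USB stick 3 (new)  [load 23/26]
  6 → USB stick 2  [load 19/26]
3 USB sticks opened.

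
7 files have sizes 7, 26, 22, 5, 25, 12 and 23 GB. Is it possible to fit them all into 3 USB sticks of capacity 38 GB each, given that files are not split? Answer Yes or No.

No

Total = 120 GB; ⌈120/38⌉ = 4.
At least 4 USB sticks are required, but only 3 are allowed.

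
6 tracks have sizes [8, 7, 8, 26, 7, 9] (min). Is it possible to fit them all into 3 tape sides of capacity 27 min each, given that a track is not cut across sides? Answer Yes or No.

A valid assignment using 3 tape sides:
  side 1: 26 = 26
  side 2: 9 + 8 + 8 = 25
  side 3: 7 + 7 = 14
Every load is within 27 min, so 3 tape sides suffice.

Yes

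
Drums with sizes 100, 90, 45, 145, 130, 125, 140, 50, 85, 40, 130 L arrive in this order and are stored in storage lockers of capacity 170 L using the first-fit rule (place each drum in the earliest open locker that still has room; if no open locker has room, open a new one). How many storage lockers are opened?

  100 → locker 1 (new)  [load 100/170]
  90 → locker 2 (new)  [load 90/170]
  45 → locker 1  [load 145/170]
  145 → locker 3 (new)  [load 145/170]
  130 → locker 4 (new)  [load 130/170]
  125 → locker 5 (new)  [load 125/170]
  140 → locker 6 (new)  [load 140/170]
  50 → locker 2  [load 140/170]
  85 → locker 7 (new)  [load 85/170]
  40 → locker 4  [load 170/170]
  130 → locker 8 (new)  [load 130/170]
8 storage lockers opened.

8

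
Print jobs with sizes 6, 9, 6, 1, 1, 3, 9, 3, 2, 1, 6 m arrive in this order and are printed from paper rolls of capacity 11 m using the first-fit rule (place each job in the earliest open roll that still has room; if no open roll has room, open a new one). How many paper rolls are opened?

5

  6 → roll 1 (new)  [load 6/11]
  9 → roll 2 (new)  [load 9/11]
  6 → roll 3 (new)  [load 6/11]
  1 → roll 1  [load 7/11]
  1 → roll 1  [load 8/11]
  3 → roll 1  [load 11/11]
  9 → roll 4 (new)  [load 9/11]
  3 → roll 3  [load 9/11]
  2 → roll 2  [load 11/11]
  1 → roll 3  [load 10/11]
  6 → roll 5 (new)  [load 6/11]
5 paper rolls opened.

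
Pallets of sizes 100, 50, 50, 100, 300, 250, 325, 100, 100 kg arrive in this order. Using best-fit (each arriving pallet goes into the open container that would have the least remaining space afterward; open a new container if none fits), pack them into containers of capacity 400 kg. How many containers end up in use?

  100 → container 1 (new)  [load 100/400]
  50 → container 1  [load 150/400]
  50 → container 1  [load 200/400]
  100 → container 1  [load 300/400]
  300 → container 2 (new)  [load 300/400]
  250 → container 3 (new)  [load 250/400]
  325 → container 4 (new)  [load 325/400]
  100 → container 1  [load 400/400]
  100 → container 2  [load 400/400]
4 containers opened.

4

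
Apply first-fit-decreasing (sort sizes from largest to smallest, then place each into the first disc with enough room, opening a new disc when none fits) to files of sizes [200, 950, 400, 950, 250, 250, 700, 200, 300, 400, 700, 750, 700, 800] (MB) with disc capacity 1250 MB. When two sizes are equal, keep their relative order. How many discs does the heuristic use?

Sorted descending: 950, 950, 800, 750, 700, 700, 700, 400, 400, 300, 250, 250, 200, 200.
  950 → disc 1 (new)  [load 950/1250]
  950 → disc 2 (new)  [load 950/1250]
  800 → disc 3 (new)  [load 800/1250]
  750 → disc 4 (new)  [load 750/1250]
  700 → disc 5 (new)  [load 700/1250]
  700 → disc 6 (new)  [load 700/1250]
  700 → disc 7 (new)  [load 700/1250]
  400 → disc 3  [load 1200/1250]
  400 → disc 4  [load 1150/1250]
  300 → disc 1  [load 1250/1250]
  250 → disc 2  [load 1200/1250]
  250 → disc 5  [load 950/1250]
  200 → disc 5  [load 1150/1250]
  200 → disc 6  [load 900/1250]
7 discs opened.

7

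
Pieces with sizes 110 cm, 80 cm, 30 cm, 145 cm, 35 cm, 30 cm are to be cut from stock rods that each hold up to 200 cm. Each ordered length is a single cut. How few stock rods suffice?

Total = 145 + 110 + 80 + 35 + 30 + 30 = 430 cm.
Lower bound: ⌈430/200⌉ = 3 stock rods.
A packing using 3 stock rods:
  stock rod 1: 145 + 35 = 180
  stock rod 2: 110 + 80 = 190
  stock rod 3: 30 + 30 = 60
This matches the lower bound, so 3 is optimal.

3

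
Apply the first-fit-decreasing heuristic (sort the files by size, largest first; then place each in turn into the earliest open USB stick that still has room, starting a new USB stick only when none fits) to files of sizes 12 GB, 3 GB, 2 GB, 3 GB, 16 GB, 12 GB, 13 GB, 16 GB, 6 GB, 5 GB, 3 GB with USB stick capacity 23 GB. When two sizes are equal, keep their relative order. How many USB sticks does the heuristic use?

Sorted descending: 16, 16, 13, 12, 12, 6, 5, 3, 3, 3, 2.
  16 → USB stick 1 (new)  [load 16/23]
  16 → USB stick 2 (new)  [load 16/23]
  13 → USB stick 3 (new)  [load 13/23]
  12 → USB stick 4 (new)  [load 12/23]
  12 → USB stick 5 (new)  [load 12/23]
  6 → USB stick 1  [load 22/23]
  5 → USB stick 2  [load 21/23]
  3 → USB stick 3  [load 16/23]
  3 → USB stick 3  [load 19/23]
  3 → USB stick 3  [load 22/23]
  2 → USB stick 2  [load 23/23]
5 USB sticks opened.

5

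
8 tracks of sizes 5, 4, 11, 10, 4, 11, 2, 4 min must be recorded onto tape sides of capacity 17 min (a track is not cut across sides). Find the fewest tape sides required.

Total = 11 + 11 + 10 + 5 + 4 + 4 + 4 + 2 = 51 min.
Lower bound: ⌈51/17⌉ = 3 tape sides.
A packing using 4 tape sides:
  side 1: 11 + 5 = 16
  side 2: 11 + 4 + 2 = 17
  side 3: 10 + 4 = 14
  side 4: 4 = 4
No arrangement into 3 tape sides stays within capacity, so 4 is optimal.

4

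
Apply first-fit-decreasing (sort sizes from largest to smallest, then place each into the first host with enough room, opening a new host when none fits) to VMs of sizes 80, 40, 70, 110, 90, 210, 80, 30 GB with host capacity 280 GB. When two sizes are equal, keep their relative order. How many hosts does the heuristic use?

3

Sorted descending: 210, 110, 90, 80, 80, 70, 40, 30.
  210 → host 1 (new)  [load 210/280]
  110 → host 2 (new)  [load 110/280]
  90 → host 2  [load 200/280]
  80 → host 2  [load 280/280]
  80 → host 3 (new)  [load 80/280]
  70 → host 1  [load 280/280]
  40 → host 3  [load 120/280]
  30 → host 3  [load 150/280]
3 hosts opened.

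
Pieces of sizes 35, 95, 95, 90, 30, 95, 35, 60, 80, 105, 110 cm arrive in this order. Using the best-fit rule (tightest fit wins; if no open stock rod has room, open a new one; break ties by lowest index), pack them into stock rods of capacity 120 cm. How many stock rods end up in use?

9

  35 → stock rod 1 (new)  [load 35/120]
  95 → stock rod 2 (new)  [load 95/120]
  95 → stock rod 3 (new)  [load 95/120]
  90 → stock rod 4 (new)  [load 90/120]
  30 → stock rod 4  [load 120/120]
  95 → stock rod 5 (new)  [load 95/120]
  35 → stock rod 1  [load 70/120]
  60 → stock rod 6 (new)  [load 60/120]
  80 → stock rod 7 (new)  [load 80/120]
  105 → stock rod 8 (new)  [load 105/120]
  110 → stock rod 9 (new)  [load 110/120]
9 stock rods opened.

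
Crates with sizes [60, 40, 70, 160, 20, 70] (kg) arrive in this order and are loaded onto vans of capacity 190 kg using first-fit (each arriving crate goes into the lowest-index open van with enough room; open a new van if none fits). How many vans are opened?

3

  60 → van 1 (new)  [load 60/190]
  40 → van 1  [load 100/190]
  70 → van 1  [load 170/190]
  160 → van 2 (new)  [load 160/190]
  20 → van 1  [load 190/190]
  70 → van 3 (new)  [load 70/190]
3 vans opened.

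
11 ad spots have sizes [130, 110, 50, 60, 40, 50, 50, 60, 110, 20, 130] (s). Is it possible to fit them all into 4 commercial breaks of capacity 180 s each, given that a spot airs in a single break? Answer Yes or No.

Total = 810 s; ⌈810/180⌉ = 5.
At least 5 commercial breaks are required, but only 4 are allowed.

No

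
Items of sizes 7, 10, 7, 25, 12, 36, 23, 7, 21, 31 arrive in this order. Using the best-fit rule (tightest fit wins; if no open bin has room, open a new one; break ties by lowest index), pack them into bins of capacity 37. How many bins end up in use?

6

  7 → bin 1 (new)  [load 7/37]
  10 → bin 1  [load 17/37]
  7 → bin 1  [load 24/37]
  25 → bin 2 (new)  [load 25/37]
  12 → bin 2  [load 37/37]
  36 → bin 3 (new)  [load 36/37]
  23 → bin 4 (new)  [load 23/37]
  7 → bin 1  [load 31/37]
  21 → bin 5 (new)  [load 21/37]
  31 → bin 6 (new)  [load 31/37]
6 bins opened.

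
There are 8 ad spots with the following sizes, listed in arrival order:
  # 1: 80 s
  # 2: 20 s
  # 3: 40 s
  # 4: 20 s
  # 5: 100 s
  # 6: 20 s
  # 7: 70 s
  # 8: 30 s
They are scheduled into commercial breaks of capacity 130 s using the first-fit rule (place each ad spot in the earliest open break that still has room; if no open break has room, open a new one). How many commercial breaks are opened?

  80 → break 1 (new)  [load 80/130]
  20 → break 1  [load 100/130]
  40 → break 2 (new)  [load 40/130]
  20 → break 1  [load 120/130]
  100 → break 3 (new)  [load 100/130]
  20 → break 2  [load 60/130]
  70 → break 2  [load 130/130]
  30 → break 3  [load 130/130]
3 commercial breaks opened.

3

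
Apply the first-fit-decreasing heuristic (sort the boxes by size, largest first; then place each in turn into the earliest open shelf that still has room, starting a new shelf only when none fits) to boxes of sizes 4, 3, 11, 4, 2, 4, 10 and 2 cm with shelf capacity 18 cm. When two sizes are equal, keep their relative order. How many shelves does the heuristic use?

Sorted descending: 11, 10, 4, 4, 4, 3, 2, 2.
  11 → shelf 1 (new)  [load 11/18]
  10 → shelf 2 (new)  [load 10/18]
  4 → shelf 1  [load 15/18]
  4 → shelf 2  [load 14/18]
  4 → shelf 2  [load 18/18]
  3 → shelf 1  [load 18/18]
  2 → shelf 3 (new)  [load 2/18]
  2 → shelf 3  [load 4/18]
3 shelves opened.

3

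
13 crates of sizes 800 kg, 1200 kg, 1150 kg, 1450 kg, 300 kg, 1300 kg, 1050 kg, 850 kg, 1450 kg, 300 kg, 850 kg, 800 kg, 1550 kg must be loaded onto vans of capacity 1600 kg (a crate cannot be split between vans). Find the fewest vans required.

10

Total = 1550 + 1450 + 1450 + 1300 + 1200 + 1150 + 1050 + 850 + 850 + 800 + 800 + 300 + 300 = 13050 kg.
Lower bound: ⌈13050/1600⌉ = 9 vans.
A packing using 10 vans:
  van 1: 1550 = 1550
  van 2: 1450 = 1450
  van 3: 1450 = 1450
  van 4: 1300 + 300 = 1600
  van 5: 1200 + 300 = 1500
  van 6: 1150 = 1150
  van 7: 1050 = 1050
  van 8: 850 = 850
  van 9: 850 = 850
  van 10: 800 + 800 = 1600
No arrangement into 9 vans stays within capacity, so 10 is optimal.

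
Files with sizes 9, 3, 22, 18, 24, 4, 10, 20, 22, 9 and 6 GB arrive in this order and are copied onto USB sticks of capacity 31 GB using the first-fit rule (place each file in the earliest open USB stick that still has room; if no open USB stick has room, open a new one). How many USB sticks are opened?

5

  9 → USB stick 1 (new)  [load 9/31]
  3 → USB stick 1  [load 12/31]
  22 → USB stick 2 (new)  [load 22/31]
  18 → USB stick 1  [load 30/31]
  24 → USB stick 3 (new)  [load 24/31]
  4 → USB stick 2  [load 26/31]
  10 → USB stick 4 (new)  [load 10/31]
  20 → USB stick 4  [load 30/31]
  22 → USB stick 5 (new)  [load 22/31]
  9 → USB stick 5  [load 31/31]
  6 → USB stick 3  [load 30/31]
5 USB sticks opened.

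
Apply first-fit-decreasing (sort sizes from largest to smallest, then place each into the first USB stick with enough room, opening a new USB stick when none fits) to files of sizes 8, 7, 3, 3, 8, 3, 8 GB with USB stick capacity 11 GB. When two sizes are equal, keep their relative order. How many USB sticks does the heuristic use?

Sorted descending: 8, 8, 8, 7, 3, 3, 3.
  8 → USB stick 1 (new)  [load 8/11]
  8 → USB stick 2 (new)  [load 8/11]
  8 → USB stick 3 (new)  [load 8/11]
  7 → USB stick 4 (new)  [load 7/11]
  3 → USB stick 1  [load 11/11]
  3 → USB stick 2  [load 11/11]
  3 → USB stick 3  [load 11/11]
4 USB sticks opened.

4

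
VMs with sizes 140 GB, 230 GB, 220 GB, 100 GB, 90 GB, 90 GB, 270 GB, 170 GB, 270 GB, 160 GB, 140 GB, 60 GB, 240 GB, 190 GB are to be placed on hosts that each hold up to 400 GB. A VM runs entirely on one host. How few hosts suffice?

Total = 270 + 270 + 240 + 230 + 220 + 190 + 170 + 160 + 140 + 140 + 100 + 90 + 90 + 60 = 2370 GB.
Lower bound: ⌈2370/400⌉ = 6 hosts.
A packing using 7 hosts:
  host 1: 270 + 100 = 370
  host 2: 270 + 90 = 360
  host 3: 240 + 160 = 400
  host 4: 230 + 170 = 400
  host 5: 220 + 140 = 360
  host 6: 190 + 140 + 60 = 390
  host 7: 90 = 90
No arrangement into 6 hosts stays within capacity, so 7 is optimal.

7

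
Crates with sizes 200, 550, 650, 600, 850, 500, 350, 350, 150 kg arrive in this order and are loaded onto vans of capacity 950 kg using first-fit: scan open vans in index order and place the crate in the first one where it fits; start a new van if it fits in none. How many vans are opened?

5

  200 → van 1 (new)  [load 200/950]
  550 → van 1  [load 750/950]
  650 → van 2 (new)  [load 650/950]
  600 → van 3 (new)  [load 600/950]
  850 → van 4 (new)  [load 850/950]
  500 → van 5 (new)  [load 500/950]
  350 → van 3  [load 950/950]
  350 → van 5  [load 850/950]
  150 → van 1  [load 900/950]
5 vans opened.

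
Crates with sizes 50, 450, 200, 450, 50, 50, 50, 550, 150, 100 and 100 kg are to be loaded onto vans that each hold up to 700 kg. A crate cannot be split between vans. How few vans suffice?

4

Total = 550 + 450 + 450 + 200 + 150 + 100 + 100 + 50 + 50 + 50 + 50 = 2200 kg.
Lower bound: ⌈2200/700⌉ = 4 vans.
A packing using 4 vans:
  van 1: 550 + 150 = 700
  van 2: 450 + 200 + 50 = 700
  van 3: 450 + 100 + 100 + 50 = 700
  van 4: 50 + 50 = 100
This matches the lower bound, so 4 is optimal.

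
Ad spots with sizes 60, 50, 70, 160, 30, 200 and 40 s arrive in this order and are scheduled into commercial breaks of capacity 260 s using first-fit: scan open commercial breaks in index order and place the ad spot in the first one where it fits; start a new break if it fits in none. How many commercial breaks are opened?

3

  60 → break 1 (new)  [load 60/260]
  50 → break 1  [load 110/260]
  70 → break 1  [load 180/260]
  160 → break 2 (new)  [load 160/260]
  30 → break 1  [load 210/260]
  200 → break 3 (new)  [load 200/260]
  40 → break 1  [load 250/260]
3 commercial breaks opened.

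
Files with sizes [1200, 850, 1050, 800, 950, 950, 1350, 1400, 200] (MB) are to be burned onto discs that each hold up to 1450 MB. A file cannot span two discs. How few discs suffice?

8

Total = 1400 + 1350 + 1200 + 1050 + 950 + 950 + 850 + 800 + 200 = 8750 MB.
Lower bound: ⌈8750/1450⌉ = 7 discs.
Also, 8 files each exceed 725 MB, and no two of those can share a disc, so at least 8 discs are needed.
A packing using 8 discs:
  disc 1: 1400 = 1400
  disc 2: 1350 = 1350
  disc 3: 1200 + 200 = 1400
  disc 4: 1050 = 1050
  disc 5: 950 = 950
  disc 6: 950 = 950
  disc 7: 850 = 850
  disc 8: 800 = 800
This matches the lower bound, so 8 is optimal.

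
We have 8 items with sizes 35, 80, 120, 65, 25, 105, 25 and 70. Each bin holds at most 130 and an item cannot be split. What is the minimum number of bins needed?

Total = 120 + 105 + 80 + 70 + 65 + 35 + 25 + 25 = 525.
Lower bound: ⌈525/130⌉ = 5 bins.
A packing using 5 bins:
  bin 1: 120 = 120
  bin 2: 105 + 25 = 130
  bin 3: 80 + 35 = 115
  bin 4: 70 + 25 = 95
  bin 5: 65 = 65
This matches the lower bound, so 5 is optimal.

5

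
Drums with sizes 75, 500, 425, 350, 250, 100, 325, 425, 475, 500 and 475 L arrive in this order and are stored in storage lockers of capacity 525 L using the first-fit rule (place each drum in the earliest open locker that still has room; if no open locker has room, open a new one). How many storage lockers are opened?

  75 → locker 1 (new)  [load 75/525]
  500 → locker 2 (new)  [load 500/525]
  425 → locker 1  [load 500/525]
  350 → locker 3 (new)  [load 350/525]
  250 → locker 4 (new)  [load 250/525]
  100 → locker 3  [load 450/525]
  325 → locker 5 (new)  [load 325/525]
  425 → locker 6 (new)  [load 425/525]
  475 → locker 7 (new)  [load 475/525]
  500 → locker 8 (new)  [load 500/525]
  475 → locker 9 (new)  [load 475/525]
9 storage lockers opened.

9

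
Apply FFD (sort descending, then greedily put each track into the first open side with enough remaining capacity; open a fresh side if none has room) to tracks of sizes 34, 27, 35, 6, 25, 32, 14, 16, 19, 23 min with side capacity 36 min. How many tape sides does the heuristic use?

8

Sorted descending: 35, 34, 32, 27, 25, 23, 19, 16, 14, 6.
  35 → side 1 (new)  [load 35/36]
  34 → side 2 (new)  [load 34/36]
  32 → side 3 (new)  [load 32/36]
  27 → side 4 (new)  [load 27/36]
  25 → side 5 (new)  [load 25/36]
  23 → side 6 (new)  [load 23/36]
  19 → side 7 (new)  [load 19/36]
  16 → side 7  [load 35/36]
  14 → side 8 (new)  [load 14/36]
  6 → side 4  [load 33/36]
8 tape sides opened.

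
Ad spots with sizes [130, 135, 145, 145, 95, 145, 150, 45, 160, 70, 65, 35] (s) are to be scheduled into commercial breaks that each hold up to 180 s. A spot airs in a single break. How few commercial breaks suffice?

Total = 160 + 150 + 145 + 145 + 145 + 135 + 130 + 95 + 70 + 65 + 45 + 35 = 1320 s.
Lower bound: ⌈1320/180⌉ = 8 commercial breaks.
A packing using 9 commercial breaks:
  break 1: 160 = 160
  break 2: 150 = 150
  break 3: 145 + 35 = 180
  break 4: 145 = 145
  break 5: 145 = 145
  break 6: 135 + 45 = 180
  break 7: 130 = 130
  break 8: 95 + 70 = 165
  break 9: 65 = 65
No arrangement into 8 commercial breaks stays within capacity, so 9 is optimal.

9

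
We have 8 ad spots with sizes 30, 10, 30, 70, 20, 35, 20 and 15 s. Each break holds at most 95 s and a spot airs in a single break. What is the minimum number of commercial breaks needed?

3

Total = 70 + 35 + 30 + 30 + 20 + 20 + 15 + 10 = 230 s.
Lower bound: ⌈230/95⌉ = 3 commercial breaks.
A packing using 3 commercial breaks:
  break 1: 70 + 20 = 90
  break 2: 35 + 30 + 30 = 95
  break 3: 20 + 15 + 10 = 45
This matches the lower bound, so 3 is optimal.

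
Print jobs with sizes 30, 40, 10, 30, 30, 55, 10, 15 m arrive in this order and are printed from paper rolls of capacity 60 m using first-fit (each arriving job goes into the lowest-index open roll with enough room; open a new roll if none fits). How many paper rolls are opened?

4

  30 → roll 1 (new)  [load 30/60]
  40 → roll 2 (new)  [load 40/60]
  10 → roll 1  [load 40/60]
  30 → roll 3 (new)  [load 30/60]
  30 → roll 3  [load 60/60]
  55 → roll 4 (new)  [load 55/60]
  10 → roll 1  [load 50/60]
  15 → roll 2  [load 55/60]
4 paper rolls opened.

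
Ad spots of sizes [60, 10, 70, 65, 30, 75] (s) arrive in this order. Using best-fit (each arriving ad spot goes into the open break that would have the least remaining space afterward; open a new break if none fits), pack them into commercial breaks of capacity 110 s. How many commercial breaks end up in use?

  60 → break 1 (new)  [load 60/110]
  10 → break 1  [load 70/110]
  70 → break 2 (new)  [load 70/110]
  65 → break 3 (new)  [load 65/110]
  30 → break 1  [load 100/110]
  75 → break 4 (new)  [load 75/110]
4 commercial breaks opened.

4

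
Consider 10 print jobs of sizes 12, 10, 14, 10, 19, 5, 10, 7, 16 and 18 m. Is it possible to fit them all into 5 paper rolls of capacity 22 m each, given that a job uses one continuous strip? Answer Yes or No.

No

Total = 121 m; ⌈121/22⌉ = 6.
At least 6 paper rolls are required, but only 5 are allowed.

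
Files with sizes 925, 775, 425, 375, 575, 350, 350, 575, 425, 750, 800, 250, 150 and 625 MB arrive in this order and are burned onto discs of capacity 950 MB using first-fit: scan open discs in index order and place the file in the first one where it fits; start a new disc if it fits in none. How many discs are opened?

9

  925 → disc 1 (new)  [load 925/950]
  775 → disc 2 (new)  [load 775/950]
  425 → disc 3 (new)  [load 425/950]
  375 → disc 3  [load 800/950]
  575 → disc 4 (new)  [load 575/950]
  350 → disc 4  [load 925/950]
  350 → disc 5 (new)  [load 350/950]
  575 → disc 5  [load 925/950]
  425 → disc 6 (new)  [load 425/950]
  750 → disc 7 (new)  [load 750/950]
  800 → disc 8 (new)  [load 800/950]
  250 → disc 6  [load 675/950]
  150 → disc 2  [load 925/950]
  625 → disc 9 (new)  [load 625/950]
9 discs opened.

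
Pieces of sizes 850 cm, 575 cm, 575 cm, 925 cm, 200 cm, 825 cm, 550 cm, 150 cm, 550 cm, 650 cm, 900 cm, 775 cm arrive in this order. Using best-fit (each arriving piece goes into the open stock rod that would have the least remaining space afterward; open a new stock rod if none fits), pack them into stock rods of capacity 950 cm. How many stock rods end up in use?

10

  850 → stock rod 1 (new)  [load 850/950]
  575 → stock rod 2 (new)  [load 575/950]
  575 → stock rod 3 (new)  [load 575/950]
  925 → stock rod 4 (new)  [load 925/950]
  200 → stock rod 2  [load 775/950]
  825 → stock rod 5 (new)  [load 825/950]
  550 → stock rod 6 (new)  [load 550/950]
  150 → stock rod 2  [load 925/950]
  550 → stock rod 7 (new)  [load 550/950]
  650 → stock rod 8 (new)  [load 650/950]
  900 → stock rod 9 (new)  [load 900/950]
  775 → stock rod 10 (new)  [load 775/950]
10 stock rods opened.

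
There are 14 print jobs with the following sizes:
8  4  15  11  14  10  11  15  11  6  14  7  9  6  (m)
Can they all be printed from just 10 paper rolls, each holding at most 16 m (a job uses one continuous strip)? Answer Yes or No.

A valid assignment using 10 paper rolls:
  roll 1: 15 = 15
  roll 2: 15 = 15
  roll 3: 14 = 14
  roll 4: 14 = 14
  roll 5: 11 + 4 = 15
  roll 6: 11 = 11
  roll 7: 11 = 11
  roll 8: 10 + 6 = 16
  roll 9: 9 + 7 = 16
  roll 10: 8 + 6 = 14
Every load is within 16 m, so 10 paper rolls suffice.

Yes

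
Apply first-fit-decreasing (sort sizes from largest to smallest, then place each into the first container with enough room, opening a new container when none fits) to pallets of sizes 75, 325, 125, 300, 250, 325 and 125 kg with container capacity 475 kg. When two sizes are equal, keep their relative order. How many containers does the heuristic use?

Sorted descending: 325, 325, 300, 250, 125, 125, 75.
  325 → container 1 (new)  [load 325/475]
  325 → container 2 (new)  [load 325/475]
  300 → container 3 (new)  [load 300/475]
  250 → container 4 (new)  [load 250/475]
  125 → container 1  [load 450/475]
  125 → container 2  [load 450/475]
  75 → container 3  [load 375/475]
4 containers opened.

4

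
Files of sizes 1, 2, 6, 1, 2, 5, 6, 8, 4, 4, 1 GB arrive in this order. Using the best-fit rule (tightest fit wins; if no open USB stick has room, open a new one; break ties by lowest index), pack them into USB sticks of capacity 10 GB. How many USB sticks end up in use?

5

  1 → USB stick 1 (new)  [load 1/10]
  2 → USB stick 1  [load 3/10]
  6 → USB stick 1  [load 9/10]
  1 → USB stick 1  [load 10/10]
  2 → USB stick 2 (new)  [load 2/10]
  5 → USB stick 2  [load 7/10]
  6 → USB stick 3 (new)  [load 6/10]
  8 → USB stick 4 (new)  [load 8/10]
  4 → USB stick 3  [load 10/10]
  4 → USB stick 5 (new)  [load 4/10]
  1 → USB stick 4  [load 9/10]
5 USB sticks opened.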